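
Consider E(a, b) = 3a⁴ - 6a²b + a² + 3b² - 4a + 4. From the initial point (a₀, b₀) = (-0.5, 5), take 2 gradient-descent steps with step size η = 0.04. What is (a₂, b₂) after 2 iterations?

∇E = (12a³ - 12ab + 2a - 4, -6a² + 6b)
(a₁, b₁) = (-0.5, 5) − 0.04·(23.5, 28.5) = (-1.44, 3.86)
(a₂, b₂) = (-1.44, 3.86) − 0.04·(23.988992, 10.7184) = (-2.39955968, 3.431264)

(-2.39955968, 3.431264)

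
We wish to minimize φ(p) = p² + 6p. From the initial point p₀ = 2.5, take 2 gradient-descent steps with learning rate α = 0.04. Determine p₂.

φ′(p) = 2p + 6
p₁ = 2.5 − 0.04·11 = 2.06
p₂ = 2.06 − 0.04·10.12 = 1.6552

1.6552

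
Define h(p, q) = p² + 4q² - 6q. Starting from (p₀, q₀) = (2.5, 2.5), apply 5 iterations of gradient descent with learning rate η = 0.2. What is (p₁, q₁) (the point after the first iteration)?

∇h = (2p, 8q - 6)
(p₁, q₁) = (2.5, 2.5) − 0.2·(5, 14) = (1.5, -0.3)

(1.5, -0.3)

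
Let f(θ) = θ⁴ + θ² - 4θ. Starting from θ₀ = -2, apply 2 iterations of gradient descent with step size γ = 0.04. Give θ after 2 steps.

-0.19776

f′(θ) = 4θ³ + 2θ - 4
θ₁ = -2 − 0.04·(-40) = -0.4
θ₂ = -0.4 − 0.04·(-5.056) = -0.19776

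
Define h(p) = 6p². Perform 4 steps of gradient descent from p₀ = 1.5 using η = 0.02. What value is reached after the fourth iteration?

0.50043264

h′(p) = 12p
Step 1: h′(1.5) = 18; p₁ = 1.5 − 0.02·18 = 1.14
Step 2: h′(1.14) = 13.68; p₂ = 1.14 − 0.02·13.68 = 0.8664
Step 3: h′(0.8664) = 10.3968; p₃ = 0.8664 − 0.02·10.3968 = 0.658464
Step 4: h′(0.658464) = 7.901568; p₄ = 0.658464 − 0.02·7.901568 = 0.50043264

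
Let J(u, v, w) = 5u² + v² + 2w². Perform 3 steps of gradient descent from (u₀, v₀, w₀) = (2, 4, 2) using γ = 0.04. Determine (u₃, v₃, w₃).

∇J = (10u, 2v, 4w)
(u₁, v₁, w₁) = (2, 4, 2) − 0.04·(20, 8, 8) = (1.2, 3.68, 1.68)
(u₂, v₂, w₂) = (1.2, 3.68, 1.68) − 0.04·(12, 7.36, 6.72) = (0.72, 3.3856, 1.4112)
(u₃, v₃, w₃) = (0.72, 3.3856, 1.4112) − 0.04·(7.2, 6.7712, 5.6448) = (0.432, 3.114752, 1.185408)

(0.432, 3.114752, 1.185408)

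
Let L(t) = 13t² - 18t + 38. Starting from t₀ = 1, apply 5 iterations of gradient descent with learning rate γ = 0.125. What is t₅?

L′(t) = 26t - 18
Step 1: L′(1) = 8; t₁ = 1 − 0.125·8 = 0
Step 2: L′(0) = -18; t₂ = 0 − 0.125·(-18) = 2.25
Step 3: L′(2.25) = 40.5; t₃ = 2.25 − 0.125·40.5 = -2.8125
Step 4: L′(-2.8125) = -91.125; t₄ = -2.8125 − 0.125·(-91.125) = 8.578125
Step 5: L′(8.578125) = 205.03125; t₅ = 8.578125 − 0.125·205.03125 = -17.05078125

-17.05078125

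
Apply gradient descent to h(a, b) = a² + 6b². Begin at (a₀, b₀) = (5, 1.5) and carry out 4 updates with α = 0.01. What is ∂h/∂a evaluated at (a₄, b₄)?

9.2236816

∇h = (2a, 12b)
(a₁, b₁) = (5, 1.5) − 0.01·(10, 18) = (4.9, 1.32)
(a₂, b₂) = (4.9, 1.32) − 0.01·(9.8, 15.84) = (4.802, 1.1616)
(a₃, b₃) = (4.802, 1.1616) − 0.01·(9.604, 13.9392) = (4.70596, 1.022208)
(a₄, b₄) = (4.70596, 1.022208) − 0.01·(9.41192, 12.266496) = (4.6118408, 0.89954304)
∂h/∂a at (4.6118408, 0.89954304) = 9.2236816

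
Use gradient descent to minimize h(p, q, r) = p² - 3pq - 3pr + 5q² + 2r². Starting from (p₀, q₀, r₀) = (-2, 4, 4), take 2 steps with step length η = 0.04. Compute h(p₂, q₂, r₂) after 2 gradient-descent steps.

∇h = (2p - 3q - 3r, -3p + 10q, -3p + 4r)
(p₁, q₁, r₁) = (-2, 4, 4) − 0.04·(-28, 46, 22) = (-0.88, 2.16, 3.12)
(p₂, q₂, r₂) = (-0.88, 2.16, 3.12) − 0.04·(-17.6, 24.24, 15.12) = (-0.176, 1.1904, 2.5152)
h(-0.176, 1.1904, 2.5152) = 21.72525568

21.72525568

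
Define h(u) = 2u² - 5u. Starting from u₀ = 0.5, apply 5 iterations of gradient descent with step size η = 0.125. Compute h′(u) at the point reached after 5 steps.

-0.09375

h′(u) = 4u - 5
u₁ = 0.5 − 0.125·(-3) = 0.875
u₂ = 0.875 − 0.125·(-1.5) = 1.0625
u₃ = 1.0625 − 0.125·(-0.75) = 1.15625
u₄ = 1.15625 − 0.125·(-0.375) = 1.203125
u₅ = 1.203125 − 0.125·(-0.1875) = 1.2265625
h′(u) at (1.2265625) = -0.09375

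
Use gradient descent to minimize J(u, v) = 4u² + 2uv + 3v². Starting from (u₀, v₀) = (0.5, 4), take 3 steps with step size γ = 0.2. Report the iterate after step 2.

(1.54, 0.96)

∇J = (8u + 2v, 2u + 6v)
(u₁, v₁) = (0.5, 4) − 0.2·(12, 25) = (-1.9, -1)
(u₂, v₂) = (-1.9, -1) − 0.2·(-17.2, -9.8) = (1.54, 0.96)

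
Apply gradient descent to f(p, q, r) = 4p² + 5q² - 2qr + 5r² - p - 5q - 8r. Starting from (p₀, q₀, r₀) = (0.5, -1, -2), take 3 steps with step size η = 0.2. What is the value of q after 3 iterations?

-0.528

∇f = (8p - 1, 10q - 2r - 5, -2q + 10r - 8)
(p₁, q₁, r₁) = (0.5, -1, -2) − 0.2·(3, -11, -26) = (-0.1, 1.2, 3.2)
(p₂, q₂, r₂) = (-0.1, 1.2, 3.2) − 0.2·(-1.8, 0.6, 21.6) = (0.26, 1.08, -1.12)
(p₃, q₃, r₃) = (0.26, 1.08, -1.12) − 0.2·(1.08, 8.04, -21.36) = (0.044, -0.528, 3.152)
q = -0.528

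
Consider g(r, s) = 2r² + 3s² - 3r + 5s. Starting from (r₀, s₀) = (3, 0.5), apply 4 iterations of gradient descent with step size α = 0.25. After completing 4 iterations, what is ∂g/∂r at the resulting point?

0

∇g = (4r - 3, 6s + 5)
Step 1: at (3, 0.5), ∇g = (9, 8) → (3, 0.5) − 0.25·(9, 8) = (0.75, -1.5)
Step 2: at (0.75, -1.5), ∇g = (0, -4) → (0.75, -1.5) − 0.25·(0, -4) = (0.75, -0.5)
Step 3: at (0.75, -0.5), ∇g = (0, 2) → (0.75, -0.5) − 0.25·(0, 2) = (0.75, -1)
Step 4: at (0.75, -1), ∇g = (0, -1) → (0.75, -1) − 0.25·(0, -1) = (0.75, -0.75)
∂g/∂r at (0.75, -0.75) = 0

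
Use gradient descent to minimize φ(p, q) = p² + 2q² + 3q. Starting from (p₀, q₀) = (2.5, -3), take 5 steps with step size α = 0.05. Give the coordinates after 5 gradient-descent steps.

(1.476225, -1.48728)

∇φ = (2p, 4q + 3)
(p₁, q₁) = (2.5, -3) − 0.05·(5, -9) = (2.25, -2.55)
(p₂, q₂) = (2.25, -2.55) − 0.05·(4.5, -7.2) = (2.025, -2.19)
(p₃, q₃) = (2.025, -2.19) − 0.05·(4.05, -5.76) = (1.8225, -1.902)
(p₄, q₄) = (1.8225, -1.902) − 0.05·(3.645, -4.608) = (1.64025, -1.6716)
(p₅, q₅) = (1.64025, -1.6716) − 0.05·(3.2805, -3.6864) = (1.476225, -1.48728)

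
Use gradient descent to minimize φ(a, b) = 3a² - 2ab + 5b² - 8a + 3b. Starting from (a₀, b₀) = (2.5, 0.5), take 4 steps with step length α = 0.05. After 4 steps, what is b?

0.1157

∇φ = (6a - 2b - 8, -2a + 10b + 3)
Step 1: at (2.5, 0.5), ∇φ = (6, 3) → (2.5, 0.5) − 0.05·(6, 3) = (2.2, 0.35)
Step 2: at (2.2, 0.35), ∇φ = (4.5, 2.1) → (2.2, 0.35) − 0.05·(4.5, 2.1) = (1.975, 0.245)
Step 3: at (1.975, 0.245), ∇φ = (3.36, 1.5) → (1.975, 0.245) − 0.05·(3.36, 1.5) = (1.807, 0.17)
Step 4: at (1.807, 0.17), ∇φ = (2.502, 1.086) → (1.807, 0.17) − 0.05·(2.502, 1.086) = (1.6819, 0.1157)
b = 0.1157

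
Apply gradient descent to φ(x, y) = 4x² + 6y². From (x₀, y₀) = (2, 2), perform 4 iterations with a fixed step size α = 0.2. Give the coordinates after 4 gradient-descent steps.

∇φ = (8x, 12y)
(x₁, y₁) = (2, 2) − 0.2·(16, 24) = (-1.2, -2.8)
(x₂, y₂) = (-1.2, -2.8) − 0.2·(-9.6, -33.6) = (0.72, 3.92)
(x₃, y₃) = (0.72, 3.92) − 0.2·(5.76, 47.04) = (-0.432, -5.488)
(x₄, y₄) = (-0.432, -5.488) − 0.2·(-3.456, -65.856) = (0.2592, 7.6832)

(0.2592, 7.6832)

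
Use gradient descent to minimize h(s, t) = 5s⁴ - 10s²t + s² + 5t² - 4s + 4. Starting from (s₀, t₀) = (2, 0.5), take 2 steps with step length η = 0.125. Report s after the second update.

∇h = (20s³ - 20st + 2s - 4, -10s² + 10t)
Step 1: at (2, 0.5), ∇h = (140, -35) → (2, 0.5) − 0.125·(140, -35) = (-15.5, 4.875)
Step 2: at (-15.5, 4.875), ∇h = (-73001.25, -2353.75) → (-15.5, 4.875) − 0.125·(-73001.25, -2353.75) = (9109.65625, 299.09375)
s = 9109.65625

9109.65625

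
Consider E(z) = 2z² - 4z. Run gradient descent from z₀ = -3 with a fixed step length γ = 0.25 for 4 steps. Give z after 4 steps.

E′(z) = 4z - 4
Step 1: E′(-3) = -16; z₁ = -3 − 0.25·(-16) = 1
Step 2: E′(1) = 0; z₂ = 1 − 0.25·0 = 1
Step 3: E′(1) = 0; z₃ = 1 − 0.25·0 = 1
Step 4: E′(1) = 0; z₄ = 1 − 0.25·0 = 1

1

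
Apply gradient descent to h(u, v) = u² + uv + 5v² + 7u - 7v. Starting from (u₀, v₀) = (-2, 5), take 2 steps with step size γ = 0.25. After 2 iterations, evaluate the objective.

453.05859375

∇h = (2u + v + 7, u + 10v - 7)
Step 1: at (-2, 5), ∇h = (8, 41) → (-2, 5) − 0.25·(8, 41) = (-4, -5.25)
Step 2: at (-4, -5.25), ∇h = (-6.25, -63.5) → (-4, -5.25) − 0.25·(-6.25, -63.5) = (-2.4375, 10.625)
h(-2.4375, 10.625) = 453.05859375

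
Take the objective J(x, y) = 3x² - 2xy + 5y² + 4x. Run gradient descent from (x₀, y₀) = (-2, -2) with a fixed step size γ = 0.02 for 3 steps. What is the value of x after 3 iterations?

∇J = (6x - 2y + 4, -2x + 10y)
Step 1: at (-2, -2), ∇J = (-4, -16) → (-2, -2) − 0.02·(-4, -16) = (-1.92, -1.68)
Step 2: at (-1.92, -1.68), ∇J = (-4.16, -12.96) → (-1.92, -1.68) − 0.02·(-4.16, -12.96) = (-1.8368, -1.4208)
Step 3: at (-1.8368, -1.4208), ∇J = (-4.1792, -10.5344) → (-1.8368, -1.4208) − 0.02·(-4.1792, -10.5344) = (-1.753216, -1.210112)
x = -1.753216

-1.753216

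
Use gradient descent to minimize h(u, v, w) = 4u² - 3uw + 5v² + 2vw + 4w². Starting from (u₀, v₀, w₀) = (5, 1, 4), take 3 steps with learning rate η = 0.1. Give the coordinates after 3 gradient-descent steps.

(0.586, -0.248, 0.653)

∇h = (8u - 3w, 10v + 2w, -3u + 2v + 8w)
(u₁, v₁, w₁) = (5, 1, 4) − 0.1·(28, 18, 19) = (2.2, -0.8, 2.1)
(u₂, v₂, w₂) = (2.2, -0.8, 2.1) − 0.1·(11.3, -3.8, 8.6) = (1.07, -0.42, 1.24)
(u₃, v₃, w₃) = (1.07, -0.42, 1.24) − 0.1·(4.84, -1.72, 5.87) = (0.586, -0.248, 0.653)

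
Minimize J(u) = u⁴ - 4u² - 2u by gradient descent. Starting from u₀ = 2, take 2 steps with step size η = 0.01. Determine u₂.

J′(u) = 4u³ - 8u - 2
Step 1: J′(2) = 14; u₁ = 2 − 0.01·14 = 1.86
Step 2: J′(1.86) = 8.859424; u₂ = 1.86 − 0.01·8.859424 = 1.77140576

1.77140576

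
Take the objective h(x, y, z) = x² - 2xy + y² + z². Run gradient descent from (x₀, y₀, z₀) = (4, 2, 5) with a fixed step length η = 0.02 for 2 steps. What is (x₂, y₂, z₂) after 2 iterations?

(3.8464, 2.1536, 4.608)

∇h = (2x - 2y, -2x + 2y, 2z)
Step 1: at (4, 2, 5), ∇h = (4, -4, 10) → (4, 2, 5) − 0.02·(4, -4, 10) = (3.92, 2.08, 4.8)
Step 2: at (3.92, 2.08, 4.8), ∇h = (3.68, -3.68, 9.6) → (3.92, 2.08, 4.8) − 0.02·(3.68, -3.68, 9.6) = (3.8464, 2.1536, 4.608)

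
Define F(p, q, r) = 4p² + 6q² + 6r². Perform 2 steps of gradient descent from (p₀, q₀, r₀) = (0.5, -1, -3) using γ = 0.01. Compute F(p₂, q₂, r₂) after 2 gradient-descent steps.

∇F = (8p, 12q, 12r)
Step 1: at (0.5, -1, -3), ∇F = (4, -12, -36) → (0.5, -1, -3) − 0.01·(4, -12, -36) = (0.46, -0.88, -2.64)
Step 2: at (0.46, -0.88, -2.64), ∇F = (3.68, -10.56, -31.68) → (0.46, -0.88, -2.64) − 0.01·(3.68, -10.56, -31.68) = (0.4232, -0.7744, -2.3232)
F(0.4232, -0.7744, -2.3232) = 36.69811456

36.69811456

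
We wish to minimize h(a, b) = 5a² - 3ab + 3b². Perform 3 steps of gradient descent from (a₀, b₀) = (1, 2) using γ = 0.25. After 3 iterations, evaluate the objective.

∇h = (10a - 3b, -3a + 6b)
Step 1: at (1, 2), ∇h = (4, 9) → (1, 2) − 0.25·(4, 9) = (0, -0.25)
Step 2: at (0, -0.25), ∇h = (0.75, -1.5) → (0, -0.25) − 0.25·(0.75, -1.5) = (-0.1875, 0.125)
Step 3: at (-0.1875, 0.125), ∇h = (-2.25, 1.3125) → (-0.1875, 0.125) − 0.25·(-2.25, 1.3125) = (0.375, -0.203125)
h(0.375, -0.203125) = 1.055419921875

1.055419921875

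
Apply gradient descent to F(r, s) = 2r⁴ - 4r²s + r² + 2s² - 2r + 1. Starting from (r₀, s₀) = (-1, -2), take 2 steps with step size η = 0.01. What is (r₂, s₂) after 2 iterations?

∇F = (8r³ - 8rs + 2r - 2, -4r² + 4s)
(r₁, s₁) = (-1, -2) − 0.01·(-28, -12) = (-0.72, -1.88)
(r₂, s₂) = (-0.72, -1.88) − 0.01·(-17.254784, -9.5936) = (-0.54745216, -1.784064)

(-0.54745216, -1.784064)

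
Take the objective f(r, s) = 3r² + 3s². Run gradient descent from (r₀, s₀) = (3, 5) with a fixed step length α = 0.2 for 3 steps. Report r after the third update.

∇f = (6r, 6s)
(r₁, s₁) = (3, 5) − 0.2·(18, 30) = (-0.6, -1)
(r₂, s₂) = (-0.6, -1) − 0.2·(-3.6, -6) = (0.12, 0.2)
(r₃, s₃) = (0.12, 0.2) − 0.2·(0.72, 1.2) = (-0.024, -0.04)
r = -0.024

-0.024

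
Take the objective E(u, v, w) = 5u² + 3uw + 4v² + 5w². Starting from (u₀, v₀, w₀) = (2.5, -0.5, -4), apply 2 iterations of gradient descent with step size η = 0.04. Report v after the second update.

∇E = (10u + 3w, 8v, 3u + 10w)
(u₁, v₁, w₁) = (2.5, -0.5, -4) − 0.04·(13, -4, -32.5) = (1.98, -0.34, -2.7)
(u₂, v₂, w₂) = (1.98, -0.34, -2.7) − 0.04·(11.7, -2.72, -21.06) = (1.512, -0.2312, -1.8576)
v = -0.2312

-0.2312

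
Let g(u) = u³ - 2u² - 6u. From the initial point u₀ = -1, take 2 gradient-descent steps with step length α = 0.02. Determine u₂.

g′(u) = 3u² - 4u - 6
u₁ = -1 − 0.02·1 = -1.02
u₂ = -1.02 − 0.02·1.2012 = -1.044024

-1.044024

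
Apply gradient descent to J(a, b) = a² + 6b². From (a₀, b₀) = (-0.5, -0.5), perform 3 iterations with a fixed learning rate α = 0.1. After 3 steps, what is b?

0.004

∇J = (2a, 12b)
Step 1: at (-0.5, -0.5), ∇J = (-1, -6) → (-0.5, -0.5) − 0.1·(-1, -6) = (-0.4, 0.1)
Step 2: at (-0.4, 0.1), ∇J = (-0.8, 1.2) → (-0.4, 0.1) − 0.1·(-0.8, 1.2) = (-0.32, -0.02)
Step 3: at (-0.32, -0.02), ∇J = (-0.64, -0.24) → (-0.32, -0.02) − 0.1·(-0.64, -0.24) = (-0.256, 0.004)
b = 0.004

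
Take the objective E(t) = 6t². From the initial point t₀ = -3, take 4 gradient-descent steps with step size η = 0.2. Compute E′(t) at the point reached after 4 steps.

-138.2976

E′(t) = 12t
Step 1: E′(-3) = -36; t₁ = -3 − 0.2·(-36) = 4.2
Step 2: E′(4.2) = 50.4; t₂ = 4.2 − 0.2·50.4 = -5.88
Step 3: E′(-5.88) = -70.56; t₃ = -5.88 − 0.2·(-70.56) = 8.232
Step 4: E′(8.232) = 98.784; t₄ = 8.232 − 0.2·98.784 = -11.5248
E′(t) at (-11.5248) = -138.2976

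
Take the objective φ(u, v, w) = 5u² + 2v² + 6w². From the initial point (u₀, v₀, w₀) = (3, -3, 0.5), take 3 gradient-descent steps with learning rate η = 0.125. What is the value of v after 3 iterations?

-0.375

∇φ = (10u, 4v, 12w)
Step 1: at (3, -3, 0.5), ∇φ = (30, -12, 6) → (3, -3, 0.5) − 0.125·(30, -12, 6) = (-0.75, -1.5, -0.25)
Step 2: at (-0.75, -1.5, -0.25), ∇φ = (-7.5, -6, -3) → (-0.75, -1.5, -0.25) − 0.125·(-7.5, -6, -3) = (0.1875, -0.75, 0.125)
Step 3: at (0.1875, -0.75, 0.125), ∇φ = (1.875, -3, 1.5) → (0.1875, -0.75, 0.125) − 0.125·(1.875, -3, 1.5) = (-0.046875, -0.375, -0.0625)
v = -0.375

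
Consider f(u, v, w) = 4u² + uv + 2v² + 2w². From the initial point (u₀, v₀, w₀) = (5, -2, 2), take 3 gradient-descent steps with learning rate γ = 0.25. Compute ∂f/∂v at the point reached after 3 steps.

∇f = (8u + v, u + 4v, 4w)
Step 1: at (5, -2, 2), ∇f = (38, -3, 8) → (5, -2, 2) − 0.25·(38, -3, 8) = (-4.5, -1.25, 0)
Step 2: at (-4.5, -1.25, 0), ∇f = (-37.25, -9.5, 0) → (-4.5, -1.25, 0) − 0.25·(-37.25, -9.5, 0) = (4.8125, 1.125, 0)
Step 3: at (4.8125, 1.125, 0), ∇f = (39.625, 9.3125, 0) → (4.8125, 1.125, 0) − 0.25·(39.625, 9.3125, 0) = (-5.09375, -1.203125, 0)
∂f/∂v at (-5.09375, -1.203125, 0) = -9.90625

-9.90625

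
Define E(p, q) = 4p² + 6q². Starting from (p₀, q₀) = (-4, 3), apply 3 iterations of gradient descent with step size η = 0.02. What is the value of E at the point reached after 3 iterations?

32.888870166528

∇E = (8p, 12q)
Step 1: at (-4, 3), ∇E = (-32, 36) → (-4, 3) − 0.02·(-32, 36) = (-3.36, 2.28)
Step 2: at (-3.36, 2.28), ∇E = (-26.88, 27.36) → (-3.36, 2.28) − 0.02·(-26.88, 27.36) = (-2.8224, 1.7328)
Step 3: at (-2.8224, 1.7328), ∇E = (-22.5792, 20.7936) → (-2.8224, 1.7328) − 0.02·(-22.5792, 20.7936) = (-2.370816, 1.316928)
E(-2.370816, 1.316928) = 32.888870166528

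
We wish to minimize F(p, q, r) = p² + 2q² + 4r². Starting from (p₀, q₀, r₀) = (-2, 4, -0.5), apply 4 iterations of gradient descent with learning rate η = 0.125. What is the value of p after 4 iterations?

-0.6328125

∇F = (2p, 4q, 8r)
Step 1: at (-2, 4, -0.5), ∇F = (-4, 16, -4) → (-2, 4, -0.5) − 0.125·(-4, 16, -4) = (-1.5, 2, 0)
Step 2: at (-1.5, 2, 0), ∇F = (-3, 8, 0) → (-1.5, 2, 0) − 0.125·(-3, 8, 0) = (-1.125, 1, 0)
Step 3: at (-1.125, 1, 0), ∇F = (-2.25, 4, 0) → (-1.125, 1, 0) − 0.125·(-2.25, 4, 0) = (-0.84375, 0.5, 0)
Step 4: at (-0.84375, 0.5, 0), ∇F = (-1.6875, 2, 0) → (-0.84375, 0.5, 0) − 0.125·(-1.6875, 2, 0) = (-0.6328125, 0.25, 0)
p = -0.6328125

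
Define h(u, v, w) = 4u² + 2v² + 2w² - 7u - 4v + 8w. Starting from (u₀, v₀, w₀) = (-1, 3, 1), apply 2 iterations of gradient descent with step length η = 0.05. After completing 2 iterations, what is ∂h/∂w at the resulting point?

∇h = (8u - 7, 4v - 4, 4w + 8)
(u₁, v₁, w₁) = (-1, 3, 1) − 0.05·(-15, 8, 12) = (-0.25, 2.6, 0.4)
(u₂, v₂, w₂) = (-0.25, 2.6, 0.4) − 0.05·(-9, 6.4, 9.6) = (0.2, 2.28, -0.08)
∂h/∂w at (0.2, 2.28, -0.08) = 7.68

7.68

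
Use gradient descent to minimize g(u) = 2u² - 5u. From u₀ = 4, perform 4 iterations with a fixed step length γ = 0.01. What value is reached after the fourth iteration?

3.58570304

g′(u) = 4u - 5
u₁ = 4 − 0.01·11 = 3.89
u₂ = 3.89 − 0.01·10.56 = 3.7844
u₃ = 3.7844 − 0.01·10.1376 = 3.683024
u₄ = 3.683024 − 0.01·9.732096 = 3.58570304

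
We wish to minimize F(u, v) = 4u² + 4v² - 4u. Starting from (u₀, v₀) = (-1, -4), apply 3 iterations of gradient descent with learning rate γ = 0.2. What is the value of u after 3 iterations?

∇F = (8u - 4, 8v)
Step 1: at (-1, -4), ∇F = (-12, -32) → (-1, -4) − 0.2·(-12, -32) = (1.4, 2.4)
Step 2: at (1.4, 2.4), ∇F = (7.2, 19.2) → (1.4, 2.4) − 0.2·(7.2, 19.2) = (-0.04, -1.44)
Step 3: at (-0.04, -1.44), ∇F = (-4.32, -11.52) → (-0.04, -1.44) − 0.2·(-4.32, -11.52) = (0.824, 0.864)
u = 0.824

0.824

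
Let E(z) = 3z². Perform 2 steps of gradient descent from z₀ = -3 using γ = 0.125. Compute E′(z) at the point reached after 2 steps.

-1.125

E′(z) = 6z
z₁ = -3 − 0.125·(-18) = -0.75
z₂ = -0.75 − 0.125·(-4.5) = -0.1875
E′(z) at (-0.1875) = -1.125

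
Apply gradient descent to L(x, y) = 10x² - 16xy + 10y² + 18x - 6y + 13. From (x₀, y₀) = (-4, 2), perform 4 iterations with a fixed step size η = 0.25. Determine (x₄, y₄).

∇L = (20x - 16y + 18, -16x + 20y - 6)
Step 1: at (-4, 2), ∇L = (-94, 98) → (-4, 2) − 0.25·(-94, 98) = (19.5, -22.5)
Step 2: at (19.5, -22.5), ∇L = (768, -768) → (19.5, -22.5) − 0.25·(768, -768) = (-172.5, 169.5)
Step 3: at (-172.5, 169.5), ∇L = (-6144, 6144) → (-172.5, 169.5) − 0.25·(-6144, 6144) = (1363.5, -1366.5)
Step 4: at (1363.5, -1366.5), ∇L = (49152, -49152) → (1363.5, -1366.5) − 0.25·(49152, -49152) = (-10924.5, 10921.5)

(-10924.5, 10921.5)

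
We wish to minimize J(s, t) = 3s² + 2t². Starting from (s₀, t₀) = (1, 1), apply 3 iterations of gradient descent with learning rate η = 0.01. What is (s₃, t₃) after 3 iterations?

∇J = (6s, 4t)
(s₁, t₁) = (1, 1) − 0.01·(6, 4) = (0.94, 0.96)
(s₂, t₂) = (0.94, 0.96) − 0.01·(5.64, 3.84) = (0.8836, 0.9216)
(s₃, t₃) = (0.8836, 0.9216) − 0.01·(5.3016, 3.6864) = (0.830584, 0.884736)

(0.830584, 0.884736)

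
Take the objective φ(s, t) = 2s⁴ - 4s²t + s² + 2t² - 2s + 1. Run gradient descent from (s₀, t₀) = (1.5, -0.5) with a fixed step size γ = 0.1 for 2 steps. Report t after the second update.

1.804

∇φ = (8s³ - 8st + 2s - 2, -4s² + 4t)
(s₁, t₁) = (1.5, -0.5) − 0.1·(34, -11) = (-1.9, 0.6)
(s₂, t₂) = (-1.9, 0.6) − 0.1·(-51.552, -12.04) = (3.2552, 1.804)
t = 1.804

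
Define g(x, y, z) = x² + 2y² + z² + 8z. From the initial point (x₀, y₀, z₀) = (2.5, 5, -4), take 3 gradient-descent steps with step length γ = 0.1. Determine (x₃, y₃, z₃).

∇g = (2x, 4y, 2z + 8)
Step 1: at (2.5, 5, -4), ∇g = (5, 20, 0) → (2.5, 5, -4) − 0.1·(5, 20, 0) = (2, 3, -4)
Step 2: at (2, 3, -4), ∇g = (4, 12, 0) → (2, 3, -4) − 0.1·(4, 12, 0) = (1.6, 1.8, -4)
Step 3: at (1.6, 1.8, -4), ∇g = (3.2, 7.2, 0) → (1.6, 1.8, -4) − 0.1·(3.2, 7.2, 0) = (1.28, 1.08, -4)

(1.28, 1.08, -4)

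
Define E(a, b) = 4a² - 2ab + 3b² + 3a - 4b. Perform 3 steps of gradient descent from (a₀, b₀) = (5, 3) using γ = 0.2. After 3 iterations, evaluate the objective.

∇E = (8a - 2b + 3, -2a + 6b - 4)
(a₁, b₁) = (5, 3) − 0.2·(37, 4) = (-2.4, 2.2)
(a₂, b₂) = (-2.4, 2.2) − 0.2·(-20.6, 14) = (1.72, -0.6)
(a₃, b₃) = (1.72, -0.6) − 0.2·(17.96, -11.04) = (-1.872, 1.608)
E(-1.872, 1.608) = 15.74688

15.74688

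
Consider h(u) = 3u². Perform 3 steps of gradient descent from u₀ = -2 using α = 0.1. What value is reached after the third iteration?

-0.128

h′(u) = 6u
u₁ = -2 − 0.1·(-12) = -0.8
u₂ = -0.8 − 0.1·(-4.8) = -0.32
u₃ = -0.32 − 0.1·(-1.92) = -0.128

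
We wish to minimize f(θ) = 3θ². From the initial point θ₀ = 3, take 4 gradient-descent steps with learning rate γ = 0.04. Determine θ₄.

1.00086528

f′(θ) = 6θ
θ₁ = 3 − 0.04·18 = 2.28
θ₂ = 2.28 − 0.04·13.68 = 1.7328
θ₃ = 1.7328 − 0.04·10.3968 = 1.316928
θ₄ = 1.316928 − 0.04·7.901568 = 1.00086528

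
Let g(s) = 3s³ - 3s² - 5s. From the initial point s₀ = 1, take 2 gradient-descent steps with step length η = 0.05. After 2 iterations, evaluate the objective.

-5.153375058375

g′(s) = 9s² - 6s - 5
s₁ = 1 − 0.05·(-2) = 1.1
s₂ = 1.1 − 0.05·(-0.71) = 1.1355
g(1.1355) = -5.153375058375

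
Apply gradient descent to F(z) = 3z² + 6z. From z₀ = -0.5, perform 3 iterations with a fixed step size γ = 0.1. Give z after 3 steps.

F′(z) = 6z + 6
z₁ = -0.5 − 0.1·3 = -0.8
z₂ = -0.8 − 0.1·1.2 = -0.92
z₃ = -0.92 − 0.1·0.48 = -0.968

-0.968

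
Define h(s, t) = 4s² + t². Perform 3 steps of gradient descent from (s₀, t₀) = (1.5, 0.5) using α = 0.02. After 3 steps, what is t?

∇h = (8s, 2t)
Step 1: at (1.5, 0.5), ∇h = (12, 1) → (1.5, 0.5) − 0.02·(12, 1) = (1.26, 0.48)
Step 2: at (1.26, 0.48), ∇h = (10.08, 0.96) → (1.26, 0.48) − 0.02·(10.08, 0.96) = (1.0584, 0.4608)
Step 3: at (1.0584, 0.4608), ∇h = (8.4672, 0.9216) → (1.0584, 0.4608) − 0.02·(8.4672, 0.9216) = (0.889056, 0.442368)
t = 0.442368

0.442368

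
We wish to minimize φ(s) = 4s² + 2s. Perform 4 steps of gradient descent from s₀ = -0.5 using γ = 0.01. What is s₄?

φ′(s) = 8s + 2
s₁ = -0.5 − 0.01·(-2) = -0.48
s₂ = -0.48 − 0.01·(-1.84) = -0.4616
s₃ = -0.4616 − 0.01·(-1.6928) = -0.444672
s₄ = -0.444672 − 0.01·(-1.557376) = -0.42909824

-0.42909824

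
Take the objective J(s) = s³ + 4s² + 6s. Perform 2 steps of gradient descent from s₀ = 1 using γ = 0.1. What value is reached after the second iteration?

-0.887

J′(s) = 3s² + 8s + 6
s₁ = 1 − 0.1·17 = -0.7
s₂ = -0.7 − 0.1·1.87 = -0.887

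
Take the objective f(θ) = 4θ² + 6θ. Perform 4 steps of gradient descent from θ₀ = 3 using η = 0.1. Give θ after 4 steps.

-0.744

f′(θ) = 8θ + 6
Step 1: f′(3) = 30; θ₁ = 3 − 0.1·30 = 0
Step 2: f′(0) = 6; θ₂ = 0 − 0.1·6 = -0.6
Step 3: f′(-0.6) = 1.2; θ₃ = -0.6 − 0.1·1.2 = -0.72
Step 4: f′(-0.72) = 0.24; θ₄ = -0.72 − 0.1·0.24 = -0.744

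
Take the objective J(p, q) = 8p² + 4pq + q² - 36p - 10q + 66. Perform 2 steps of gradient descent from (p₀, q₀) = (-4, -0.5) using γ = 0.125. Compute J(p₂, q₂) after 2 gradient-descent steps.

562.1962890625

∇J = (16p + 4q - 36, 4p + 2q - 10)
Step 1: at (-4, -0.5), ∇J = (-102, -27) → (-4, -0.5) − 0.125·(-102, -27) = (8.75, 2.875)
Step 2: at (8.75, 2.875), ∇J = (115.5, 30.75) → (8.75, 2.875) − 0.125·(115.5, 30.75) = (-5.6875, -0.96875)
J(-5.6875, -0.96875) = 562.1962890625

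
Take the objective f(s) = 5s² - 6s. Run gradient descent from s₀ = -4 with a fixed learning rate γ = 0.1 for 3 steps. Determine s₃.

0.6

f′(s) = 10s - 6
Step 1: f′(-4) = -46; s₁ = -4 − 0.1·(-46) = 0.6
Step 2: f′(0.6) = 0; s₂ = 0.6 − 0.1·0 = 0.6
Step 3: f′(0.6) = 0; s₃ = 0.6 − 0.1·0 = 0.6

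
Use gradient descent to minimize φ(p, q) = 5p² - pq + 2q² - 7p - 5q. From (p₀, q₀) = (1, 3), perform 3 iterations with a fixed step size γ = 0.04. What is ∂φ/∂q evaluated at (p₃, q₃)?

∇φ = (10p - q - 7, -p + 4q - 5)
(p₁, q₁) = (1, 3) − 0.04·(0, 6) = (1, 2.76)
(p₂, q₂) = (1, 2.76) − 0.04·(0.24, 5.04) = (0.9904, 2.5584)
(p₃, q₃) = (0.9904, 2.5584) − 0.04·(0.3456, 4.2432) = (0.976576, 2.388672)
∂φ/∂q at (0.976576, 2.388672) = 3.578112

3.578112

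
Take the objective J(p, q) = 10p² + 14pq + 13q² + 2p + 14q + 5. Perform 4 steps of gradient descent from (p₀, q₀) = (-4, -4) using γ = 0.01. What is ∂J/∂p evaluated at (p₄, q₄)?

-25.91172

∇J = (20p + 14q + 2, 14p + 26q + 14)
Step 1: at (-4, -4), ∇J = (-134, -146) → (-4, -4) − 0.01·(-134, -146) = (-2.66, -2.54)
Step 2: at (-2.66, -2.54), ∇J = (-86.76, -89.28) → (-2.66, -2.54) − 0.01·(-86.76, -89.28) = (-1.7924, -1.6472)
Step 3: at (-1.7924, -1.6472), ∇J = (-56.9088, -53.9208) → (-1.7924, -1.6472) − 0.01·(-56.9088, -53.9208) = (-1.223312, -1.107992)
Step 4: at (-1.223312, -1.107992), ∇J = (-37.978128, -31.93416) → (-1.223312, -1.107992) − 0.01·(-37.978128, -31.93416) = (-0.84353072, -0.7886504)
∂J/∂p at (-0.84353072, -0.7886504) = -25.91172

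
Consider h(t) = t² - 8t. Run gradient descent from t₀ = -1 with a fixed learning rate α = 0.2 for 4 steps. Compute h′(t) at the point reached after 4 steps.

-1.296

h′(t) = 2t - 8
Step 1: h′(-1) = -10; t₁ = -1 − 0.2·(-10) = 1
Step 2: h′(1) = -6; t₂ = 1 − 0.2·(-6) = 2.2
Step 3: h′(2.2) = -3.6; t₃ = 2.2 − 0.2·(-3.6) = 2.92
Step 4: h′(2.92) = -2.16; t₄ = 2.92 − 0.2·(-2.16) = 3.352
h′(t) at (3.352) = -1.296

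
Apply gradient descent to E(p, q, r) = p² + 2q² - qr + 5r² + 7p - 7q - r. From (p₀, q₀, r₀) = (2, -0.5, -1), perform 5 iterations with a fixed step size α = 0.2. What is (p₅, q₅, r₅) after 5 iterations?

∇E = (2p + 7, 4q - r - 7, -q + 10r - 1)
(p₁, q₁, r₁) = (2, -0.5, -1) − 0.2·(11, -8, -10.5) = (-0.2, 1.1, 1.1)
(p₂, q₂, r₂) = (-0.2, 1.1, 1.1) − 0.2·(6.6, -3.7, 8.9) = (-1.52, 1.84, -0.68)
(p₃, q₃, r₃) = (-1.52, 1.84, -0.68) − 0.2·(3.96, 1.04, -9.64) = (-2.312, 1.632, 1.248)
(p₄, q₄, r₄) = (-2.312, 1.632, 1.248) − 0.2·(2.376, -1.72, 9.848) = (-2.7872, 1.976, -0.7216)
(p₅, q₅, r₅) = (-2.7872, 1.976, -0.7216) − 0.2·(1.4256, 1.6256, -10.192) = (-3.07232, 1.65088, 1.3168)

(-3.07232, 1.65088, 1.3168)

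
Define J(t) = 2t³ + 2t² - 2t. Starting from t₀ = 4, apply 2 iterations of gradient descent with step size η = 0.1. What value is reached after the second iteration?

J′(t) = 6t² + 4t - 2
Step 1: J′(4) = 110; t₁ = 4 − 0.1·110 = -7
Step 2: J′(-7) = 264; t₂ = -7 − 0.1·264 = -33.4

-33.4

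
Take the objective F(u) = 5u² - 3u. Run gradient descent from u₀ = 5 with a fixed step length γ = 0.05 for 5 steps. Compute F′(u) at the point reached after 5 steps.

1.46875

F′(u) = 10u - 3
Step 1: F′(5) = 47; u₁ = 5 − 0.05·47 = 2.65
Step 2: F′(2.65) = 23.5; u₂ = 2.65 − 0.05·23.5 = 1.475
Step 3: F′(1.475) = 11.75; u₃ = 1.475 − 0.05·11.75 = 0.8875
Step 4: F′(0.8875) = 5.875; u₄ = 0.8875 − 0.05·5.875 = 0.59375
Step 5: F′(0.59375) = 2.9375; u₅ = 0.59375 − 0.05·2.9375 = 0.446875
F′(u) at (0.446875) = 1.46875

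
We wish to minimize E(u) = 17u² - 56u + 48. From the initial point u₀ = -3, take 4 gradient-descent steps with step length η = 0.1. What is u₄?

E′(u) = 34u - 56
u₁ = -3 − 0.1·(-158) = 12.8
u₂ = 12.8 − 0.1·379.2 = -25.12
u₃ = -25.12 − 0.1·(-910.08) = 65.888
u₄ = 65.888 − 0.1·2184.192 = -152.5312

-152.5312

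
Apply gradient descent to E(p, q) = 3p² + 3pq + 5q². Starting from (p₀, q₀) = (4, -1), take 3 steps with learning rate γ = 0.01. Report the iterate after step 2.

(3.5932, -1.0317)

∇E = (6p + 3q, 3p + 10q)
Step 1: at (4, -1), ∇E = (21, 2) → (4, -1) − 0.01·(21, 2) = (3.79, -1.02)
Step 2: at (3.79, -1.02), ∇E = (19.68, 1.17) → (3.79, -1.02) − 0.01·(19.68, 1.17) = (3.5932, -1.0317)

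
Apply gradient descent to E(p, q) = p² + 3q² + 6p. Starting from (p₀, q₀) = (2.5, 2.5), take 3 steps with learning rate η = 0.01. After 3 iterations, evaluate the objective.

30.731790415936

∇E = (2p + 6, 6q)
Step 1: at (2.5, 2.5), ∇E = (11, 15) → (2.5, 2.5) − 0.01·(11, 15) = (2.39, 2.35)
Step 2: at (2.39, 2.35), ∇E = (10.78, 14.1) → (2.39, 2.35) − 0.01·(10.78, 14.1) = (2.2822, 2.209)
Step 3: at (2.2822, 2.209), ∇E = (10.5644, 13.254) → (2.2822, 2.209) − 0.01·(10.5644, 13.254) = (2.176556, 2.07646)
E(2.176556, 2.07646) = 30.731790415936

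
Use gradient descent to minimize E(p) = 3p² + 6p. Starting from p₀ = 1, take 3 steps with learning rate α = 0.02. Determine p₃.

E′(p) = 6p + 6
p₁ = 1 − 0.02·12 = 0.76
p₂ = 0.76 − 0.02·10.56 = 0.5488
p₃ = 0.5488 − 0.02·9.2928 = 0.362944

0.362944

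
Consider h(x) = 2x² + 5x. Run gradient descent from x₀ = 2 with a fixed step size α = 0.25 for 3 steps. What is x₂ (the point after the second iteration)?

-1.25

h′(x) = 4x + 5
Step 1: h′(2) = 13; x₁ = 2 − 0.25·13 = -1.25
Step 2: h′(-1.25) = 0; x₂ = -1.25 − 0.25·0 = -1.25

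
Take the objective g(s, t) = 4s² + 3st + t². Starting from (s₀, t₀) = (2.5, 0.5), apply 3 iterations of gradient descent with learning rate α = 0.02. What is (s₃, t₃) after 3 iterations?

∇g = (8s + 3t, 3s + 2t)
(s₁, t₁) = (2.5, 0.5) − 0.02·(21.5, 8.5) = (2.07, 0.33)
(s₂, t₂) = (2.07, 0.33) − 0.02·(17.55, 6.87) = (1.719, 0.1926)
(s₃, t₃) = (1.719, 0.1926) − 0.02·(14.3298, 5.5422) = (1.432404, 0.081756)

(1.432404, 0.081756)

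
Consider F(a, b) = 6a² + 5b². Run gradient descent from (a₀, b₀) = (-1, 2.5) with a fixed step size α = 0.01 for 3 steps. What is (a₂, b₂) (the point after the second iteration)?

(-0.7744, 2.025)

∇F = (12a, 10b)
(a₁, b₁) = (-1, 2.5) − 0.01·(-12, 25) = (-0.88, 2.25)
(a₂, b₂) = (-0.88, 2.25) − 0.01·(-10.56, 22.5) = (-0.7744, 2.025)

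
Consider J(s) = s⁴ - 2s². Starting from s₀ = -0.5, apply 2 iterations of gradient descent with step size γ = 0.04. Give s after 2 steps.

-0.62150144

J′(s) = 4s³ - 4s
s₁ = -0.5 − 0.04·1.5 = -0.56
s₂ = -0.56 − 0.04·1.537536 = -0.62150144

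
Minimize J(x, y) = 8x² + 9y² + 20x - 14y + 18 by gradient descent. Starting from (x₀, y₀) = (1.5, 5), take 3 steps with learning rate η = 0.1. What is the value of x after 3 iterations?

∇J = (16x + 20, 18y - 14)
Step 1: at (1.5, 5), ∇J = (44, 76) → (1.5, 5) − 0.1·(44, 76) = (-2.9, -2.6)
Step 2: at (-2.9, -2.6), ∇J = (-26.4, -60.8) → (-2.9, -2.6) − 0.1·(-26.4, -60.8) = (-0.26, 3.48)
Step 3: at (-0.26, 3.48), ∇J = (15.84, 48.64) → (-0.26, 3.48) − 0.1·(15.84, 48.64) = (-1.844, -1.384)
x = -1.844

-1.844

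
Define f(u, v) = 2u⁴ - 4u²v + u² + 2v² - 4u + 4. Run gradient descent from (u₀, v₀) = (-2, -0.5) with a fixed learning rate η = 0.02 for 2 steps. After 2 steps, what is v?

-0.116

∇f = (8u³ - 8uv + 2u - 4, -4u² + 4v)
(u₁, v₁) = (-2, -0.5) − 0.02·(-80, -18) = (-0.4, -0.14)
(u₂, v₂) = (-0.4, -0.14) − 0.02·(-5.76, -1.2) = (-0.2848, -0.116)
v = -0.116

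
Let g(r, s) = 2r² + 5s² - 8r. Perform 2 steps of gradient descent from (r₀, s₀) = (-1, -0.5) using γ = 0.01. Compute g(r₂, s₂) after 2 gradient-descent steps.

∇g = (4r - 8, 10s)
(r₁, s₁) = (-1, -0.5) − 0.01·(-12, -5) = (-0.88, -0.45)
(r₂, s₂) = (-0.88, -0.45) − 0.01·(-11.52, -4.5) = (-0.7648, -0.405)
g(-0.7648, -0.405) = 8.10836308

8.10836308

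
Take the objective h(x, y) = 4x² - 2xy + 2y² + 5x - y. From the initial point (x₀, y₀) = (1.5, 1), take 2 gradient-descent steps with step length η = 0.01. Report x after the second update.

∇h = (8x - 2y + 5, -2x + 4y - 1)
(x₁, y₁) = (1.5, 1) − 0.01·(15, 0) = (1.35, 1)
(x₂, y₂) = (1.35, 1) − 0.01·(13.8, 0.3) = (1.212, 0.997)
x = 1.212

1.212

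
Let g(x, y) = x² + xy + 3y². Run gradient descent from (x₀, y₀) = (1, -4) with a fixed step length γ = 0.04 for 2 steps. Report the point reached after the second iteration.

∇g = (2x + y, x + 6y)
Step 1: at (1, -4), ∇g = (-2, -23) → (1, -4) − 0.04·(-2, -23) = (1.08, -3.08)
Step 2: at (1.08, -3.08), ∇g = (-0.92, -17.4) → (1.08, -3.08) − 0.04·(-0.92, -17.4) = (1.1168, -2.384)

(1.1168, -2.384)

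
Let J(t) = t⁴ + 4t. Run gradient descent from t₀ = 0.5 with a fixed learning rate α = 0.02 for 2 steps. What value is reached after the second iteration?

J′(t) = 4t³ + 4
t₁ = 0.5 − 0.02·4.5 = 0.41
t₂ = 0.41 − 0.02·4.275684 = 0.32448632

0.32448632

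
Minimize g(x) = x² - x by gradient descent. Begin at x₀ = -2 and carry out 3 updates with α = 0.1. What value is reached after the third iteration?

g′(x) = 2x - 1
x₁ = -2 − 0.1·(-5) = -1.5
x₂ = -1.5 − 0.1·(-4) = -1.1
x₃ = -1.1 − 0.1·(-3.2) = -0.78

-0.78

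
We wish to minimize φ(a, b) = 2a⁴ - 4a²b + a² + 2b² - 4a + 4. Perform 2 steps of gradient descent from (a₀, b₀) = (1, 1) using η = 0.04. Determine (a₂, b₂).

∇φ = (8a³ - 8ab + 2a - 4, -4a² + 4b)
Step 1: at (1, 1), ∇φ = (-2, 0) → (1, 1) − 0.04·(-2, 0) = (1.08, 1)
Step 2: at (1.08, 1), ∇φ = (-0.402304, -0.6656) → (1.08, 1) − 0.04·(-0.402304, -0.6656) = (1.09609216, 1.026624)

(1.09609216, 1.026624)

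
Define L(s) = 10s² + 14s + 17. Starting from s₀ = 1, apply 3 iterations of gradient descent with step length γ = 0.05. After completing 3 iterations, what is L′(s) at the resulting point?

L′(s) = 20s + 14
Step 1: L′(1) = 34; s₁ = 1 − 0.05·34 = -0.7
Step 2: L′(-0.7) = 0; s₂ = -0.7 − 0.05·0 = -0.7
Step 3: L′(-0.7) = 0; s₃ = -0.7 − 0.05·0 = -0.7
L′(s) at (-0.7) = 0

0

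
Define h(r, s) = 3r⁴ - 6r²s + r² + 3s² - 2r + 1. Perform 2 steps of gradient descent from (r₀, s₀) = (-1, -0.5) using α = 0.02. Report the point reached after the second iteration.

(-0.41244416, -0.243968)

∇h = (12r³ - 12rs + 2r - 2, -6r² + 6s)
Step 1: at (-1, -0.5), ∇h = (-22, -9) → (-1, -0.5) − 0.02·(-22, -9) = (-0.56, -0.32)
Step 2: at (-0.56, -0.32), ∇h = (-7.377792, -3.8016) → (-0.56, -0.32) − 0.02·(-7.377792, -3.8016) = (-0.41244416, -0.243968)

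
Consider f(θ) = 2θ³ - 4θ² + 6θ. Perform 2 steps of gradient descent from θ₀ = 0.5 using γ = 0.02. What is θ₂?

f′(θ) = 6θ² - 8θ + 6
Step 1: f′(0.5) = 3.5; θ₁ = 0.5 − 0.02·3.5 = 0.43
Step 2: f′(0.43) = 3.6694; θ₂ = 0.43 − 0.02·3.6694 = 0.356612

0.356612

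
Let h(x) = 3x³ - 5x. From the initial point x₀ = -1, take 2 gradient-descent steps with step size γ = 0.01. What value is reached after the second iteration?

-1.087344

h′(x) = 9x² - 5
Step 1: h′(-1) = 4; x₁ = -1 − 0.01·4 = -1.04
Step 2: h′(-1.04) = 4.7344; x₂ = -1.04 − 0.01·4.7344 = -1.087344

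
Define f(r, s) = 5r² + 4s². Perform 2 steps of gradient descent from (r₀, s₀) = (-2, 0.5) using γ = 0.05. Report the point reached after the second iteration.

(-0.5, 0.18)

∇f = (10r, 8s)
(r₁, s₁) = (-2, 0.5) − 0.05·(-20, 4) = (-1, 0.3)
(r₂, s₂) = (-1, 0.3) − 0.05·(-10, 2.4) = (-0.5, 0.18)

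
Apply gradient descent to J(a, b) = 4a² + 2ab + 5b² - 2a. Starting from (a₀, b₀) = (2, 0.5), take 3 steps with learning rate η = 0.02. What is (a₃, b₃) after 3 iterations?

∇J = (8a + 2b - 2, 2a + 10b)
(a₁, b₁) = (2, 0.5) − 0.02·(15, 9) = (1.7, 0.32)
(a₂, b₂) = (1.7, 0.32) − 0.02·(12.24, 6.6) = (1.4552, 0.188)
(a₃, b₃) = (1.4552, 0.188) − 0.02·(10.0176, 4.7904) = (1.254848, 0.092192)

(1.254848, 0.092192)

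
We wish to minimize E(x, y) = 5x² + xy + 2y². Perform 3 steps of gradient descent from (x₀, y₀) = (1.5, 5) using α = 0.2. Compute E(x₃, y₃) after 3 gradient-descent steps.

32.043264

∇E = (10x + y, x + 4y)
Step 1: at (1.5, 5), ∇E = (20, 21.5) → (1.5, 5) − 0.2·(20, 21.5) = (-2.5, 0.7)
Step 2: at (-2.5, 0.7), ∇E = (-24.3, 0.3) → (-2.5, 0.7) − 0.2·(-24.3, 0.3) = (2.36, 0.64)
Step 3: at (2.36, 0.64), ∇E = (24.24, 4.92) → (2.36, 0.64) − 0.2·(24.24, 4.92) = (-2.488, -0.344)
E(-2.488, -0.344) = 32.043264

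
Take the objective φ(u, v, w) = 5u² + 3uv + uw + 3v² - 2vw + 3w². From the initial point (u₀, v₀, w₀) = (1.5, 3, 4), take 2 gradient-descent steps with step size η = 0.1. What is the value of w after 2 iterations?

1.26

∇φ = (10u + 3v + w, 3u + 6v - 2w, u - 2v + 6w)
(u₁, v₁, w₁) = (1.5, 3, 4) − 0.1·(28, 14.5, 19.5) = (-1.3, 1.55, 2.05)
(u₂, v₂, w₂) = (-1.3, 1.55, 2.05) − 0.1·(-6.3, 1.3, 7.9) = (-0.67, 1.42, 1.26)
w = 1.26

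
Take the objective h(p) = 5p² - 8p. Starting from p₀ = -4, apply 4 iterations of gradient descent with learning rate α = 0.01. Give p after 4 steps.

-2.34928

h′(p) = 10p - 8
p₁ = -4 − 0.01·(-48) = -3.52
p₂ = -3.52 − 0.01·(-43.2) = -3.088
p₃ = -3.088 − 0.01·(-38.88) = -2.6992
p₄ = -2.6992 − 0.01·(-34.992) = -2.34928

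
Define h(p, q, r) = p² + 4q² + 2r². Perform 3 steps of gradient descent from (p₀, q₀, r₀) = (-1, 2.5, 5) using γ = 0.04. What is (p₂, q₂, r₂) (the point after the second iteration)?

(-0.8464, 1.156, 3.528)

∇h = (2p, 8q, 4r)
(p₁, q₁, r₁) = (-1, 2.5, 5) − 0.04·(-2, 20, 20) = (-0.92, 1.7, 4.2)
(p₂, q₂, r₂) = (-0.92, 1.7, 4.2) − 0.04·(-1.84, 13.6, 16.8) = (-0.8464, 1.156, 3.528)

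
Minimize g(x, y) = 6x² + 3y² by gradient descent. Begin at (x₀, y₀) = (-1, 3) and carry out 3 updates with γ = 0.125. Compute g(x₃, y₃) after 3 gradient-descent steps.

0.100341796875

∇g = (12x, 6y)
(x₁, y₁) = (-1, 3) − 0.125·(-12, 18) = (0.5, 0.75)
(x₂, y₂) = (0.5, 0.75) − 0.125·(6, 4.5) = (-0.25, 0.1875)
(x₃, y₃) = (-0.25, 0.1875) − 0.125·(-3, 1.125) = (0.125, 0.046875)
g(0.125, 0.046875) = 0.100341796875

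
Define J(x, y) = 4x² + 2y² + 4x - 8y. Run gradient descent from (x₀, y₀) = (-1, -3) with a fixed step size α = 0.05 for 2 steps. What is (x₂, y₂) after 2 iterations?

(-0.68, -1.2)

∇J = (8x + 4, 4y - 8)
(x₁, y₁) = (-1, -3) − 0.05·(-4, -20) = (-0.8, -2)
(x₂, y₂) = (-0.8, -2) − 0.05·(-2.4, -16) = (-0.68, -1.2)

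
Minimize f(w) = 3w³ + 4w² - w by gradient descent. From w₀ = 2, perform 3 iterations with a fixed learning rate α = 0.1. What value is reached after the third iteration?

f′(w) = 9w² + 8w - 1
Step 1: f′(2) = 51; w₁ = 2 − 0.1·51 = -3.1
Step 2: f′(-3.1) = 60.69; w₂ = -3.1 − 0.1·60.69 = -9.169
Step 3: f′(-9.169) = 682.283049; w₃ = -9.169 − 0.1·682.283049 = -77.3973049

-77.3973049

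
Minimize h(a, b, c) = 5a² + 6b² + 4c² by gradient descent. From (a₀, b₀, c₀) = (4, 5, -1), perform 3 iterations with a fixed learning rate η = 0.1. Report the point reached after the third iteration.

(0, -0.04, -0.008)

∇h = (10a, 12b, 8c)
Step 1: at (4, 5, -1), ∇h = (40, 60, -8) → (4, 5, -1) − 0.1·(40, 60, -8) = (0, -1, -0.2)
Step 2: at (0, -1, -0.2), ∇h = (0, -12, -1.6) → (0, -1, -0.2) − 0.1·(0, -12, -1.6) = (0, 0.2, -0.04)
Step 3: at (0, 0.2, -0.04), ∇h = (0, 2.4, -0.32) → (0, 0.2, -0.04) − 0.1·(0, 2.4, -0.32) = (0, -0.04, -0.008)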